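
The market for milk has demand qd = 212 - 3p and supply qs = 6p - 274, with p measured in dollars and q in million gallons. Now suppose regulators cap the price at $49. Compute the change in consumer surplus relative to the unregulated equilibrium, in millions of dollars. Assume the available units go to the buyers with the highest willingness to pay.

In a free market, 212 - 3p = 6p - 274 gives the equilibrium p* = 54, q* = 50.
Because the ceiling (49) lies below the market-clearing price, it is binding.
At p = 49: qd = 212 - 3·49 = 65 and qs = 6·49 - 274 = 20.
Consumer surplus without the control is ½ · (212/3 - 54) · 50 = 1250/3.
With the ceiling, 20 units are sold at 49 (assume they go to the highest-value buyers). The demand price at q = 20 is 64, so CS = ½ · [(212/3 - 49) + (64 - 49)] · 20 = 1100/3.
Change in consumer surplus = 1100/3 - 1250/3 = -50.

-50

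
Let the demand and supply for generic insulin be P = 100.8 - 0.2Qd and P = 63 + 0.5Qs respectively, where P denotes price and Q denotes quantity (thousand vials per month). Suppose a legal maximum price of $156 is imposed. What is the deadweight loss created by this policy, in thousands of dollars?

0

Rearranging demand gives Qd = 504 - 5P; rearranging supply gives Qs = 2P - 126. Without the control the market clears where 504 - 5P = 2P - 126, i.e. P* = 90 and Q* = 54.
Since 156 is above P* = 90, the ceiling does not bind and the free-market outcome prevails.
Since the control does not bind, no trades are prevented and deadweight loss is zero.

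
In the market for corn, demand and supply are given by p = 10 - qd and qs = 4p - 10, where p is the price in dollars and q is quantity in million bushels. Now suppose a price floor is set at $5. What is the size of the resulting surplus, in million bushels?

Rearranging demand gives qd = 10 - p. In a free market, 10 - p = 4p - 10 gives the equilibrium p* = 4, q* = 6.
The floor of 5 is above the equilibrium price 4, so it binds.
At p = 5: qd = 10 - 5 = 5 and qs = 4·5 - 10 = 10.
Surplus = qs - qd = 10 - 5 = 5.

5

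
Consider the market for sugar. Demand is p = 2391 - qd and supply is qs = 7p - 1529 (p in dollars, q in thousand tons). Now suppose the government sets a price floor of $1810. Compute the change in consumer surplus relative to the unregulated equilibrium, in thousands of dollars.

Rearranging demand gives qd = 2391 - p. In a free market, 2391 - p = 7p - 1529 gives the equilibrium p* = 490, q* = 1901.
Because the floor (1810) lies above the market-clearing price, it is binding.
At p = 1810: qd = 2391 - 1810 = 581 and qs = 7·1810 - 1529 = 11141.
Consumer surplus without the control is ½ · (2391 - 490) · 1901 = 1806900.5.
With the floor, consumers buy 581 units at 1810, so CS = ½ · (2391 - 1810) · 581 = 168780.5.
Change in consumer surplus = 168780.5 - 1806900.5 = -1638120.

-1638120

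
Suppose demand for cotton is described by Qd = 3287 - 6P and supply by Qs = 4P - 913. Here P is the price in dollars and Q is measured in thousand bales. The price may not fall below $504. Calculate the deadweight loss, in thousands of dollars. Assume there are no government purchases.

In a free market, 3287 - 6P = 4P - 913 gives the equilibrium P* = 420, Q* = 767.
Since 504 > 420, the floor is binding.
At P = 504: Qd = 3287 - 6·504 = 263 and Qs = 4·504 - 913 = 1103.
Quantity traded falls to 263. At Q = 263 the demand price is (3287 - 263)/6 = 504 and the supply price is (913 + 263)/4 = 294.
Deadweight loss = ½ · (504 - 294) · (767 - 263) = ½ · 210 · 504 = 52920.

52920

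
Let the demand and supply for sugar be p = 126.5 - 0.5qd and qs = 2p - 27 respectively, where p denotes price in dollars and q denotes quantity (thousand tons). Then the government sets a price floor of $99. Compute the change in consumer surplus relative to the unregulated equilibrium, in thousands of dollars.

-2436

Rearranging demand gives qd = 253 - 2p. In a free market, 253 - 2p = 2p - 27 gives the equilibrium p* = 70, q* = 113.
Since 99 > 70, the floor is binding.
At p = 99: qd = 253 - 2·99 = 55 and qs = 2·99 - 27 = 171.
Consumer surplus without the control is ½ · (126.5 - 70) · 113 = 3192.25.
With the floor, consumers buy 55 units at 99, so CS = ½ · (126.5 - 99) · 55 = 756.25.
Change in consumer surplus = 756.25 - 3192.25 = -2436.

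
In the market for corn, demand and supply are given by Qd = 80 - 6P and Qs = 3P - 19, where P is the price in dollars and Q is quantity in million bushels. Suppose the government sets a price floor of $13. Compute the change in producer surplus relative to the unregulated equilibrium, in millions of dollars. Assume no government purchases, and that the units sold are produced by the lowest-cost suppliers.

-20

Equilibrium: 80 - 6P = 3P - 19, so 99 = 9P and P* = 11, Q* = 14.
Since 13 > 11, the floor is binding.
At P = 13: Qd = 80 - 6·13 = 2 and Qs = 3·13 - 19 = 20.
Producer surplus without the control is ½ · (11 - 19/3) · 14 = 98/3.
With the floor, 2 units are sold at 13. The supply price at Q = 2 is 7, so PS = ½ · [(13 - 19/3) + (13 - 7)] · 2 = 38/3.
Change in producer surplus = 38/3 - 98/3 = -20.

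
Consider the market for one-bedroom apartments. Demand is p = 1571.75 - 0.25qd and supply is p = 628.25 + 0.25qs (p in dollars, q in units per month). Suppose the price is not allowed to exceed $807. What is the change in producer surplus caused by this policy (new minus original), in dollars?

Rearranging demand gives qd = 6287 - 4p; rearranging supply gives qs = 4p - 2513. Without the control the market clears where 6287 - 4p = 4p - 2513, i.e. p* = 1100 and q* = 1887.
Since 807 < 1100, the ceiling is binding.
At p = 807: qd = 6287 - 4·807 = 3059 and qs = 4·807 - 2513 = 715.
Producer surplus without the control is ½ · (1100 - 628.25) · 1887 = 445096.125.
With the ceiling, producers sell 715 units at 807, so PS = ½ · (807 - 628.25) · 715 = 63903.125.
Change in producer surplus = 63903.125 - 445096.125 = -381193.

-381193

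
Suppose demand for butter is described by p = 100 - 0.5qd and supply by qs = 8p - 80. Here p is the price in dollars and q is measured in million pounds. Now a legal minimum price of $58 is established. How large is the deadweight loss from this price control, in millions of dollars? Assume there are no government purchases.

Rearranging demand gives qd = 200 - 2p. Equilibrium: 200 - 2p = 8p - 80, so 280 = 10p and p* = 28, q* = 144.
The floor of 58 is above the equilibrium price 28, so it binds.
At p = 58: qd = 200 - 2·58 = 84 and qs = 8·58 - 80 = 384.
Quantity traded falls to 84. At q = 84 the demand price is (200 - 84)/2 = 58 and the supply price is (80 + 84)/8 = 20.5.
Deadweight loss = ½ · (58 - 20.5) · (144 - 84) = ½ · 37.5 · 60 = 1125.

1125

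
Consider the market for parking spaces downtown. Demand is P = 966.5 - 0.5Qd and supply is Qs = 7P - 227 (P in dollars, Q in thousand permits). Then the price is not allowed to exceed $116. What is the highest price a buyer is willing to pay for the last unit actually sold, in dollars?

674

Rearranging demand gives Qd = 1933 - 2P. Without the control the market clears where 1933 - 2P = 7P - 227, i.e. P* = 240 and Q* = 1453.
The ceiling of 116 is below the equilibrium price 240, so it binds.
At P = 116: Qd = 1933 - 2·116 = 1701 and Qs = 7·116 - 227 = 585.
Only 585 units reach the market. On the demand curve, the marginal buyer's willingness to pay at Q = 585 is (1933 - 585)/2 = 674.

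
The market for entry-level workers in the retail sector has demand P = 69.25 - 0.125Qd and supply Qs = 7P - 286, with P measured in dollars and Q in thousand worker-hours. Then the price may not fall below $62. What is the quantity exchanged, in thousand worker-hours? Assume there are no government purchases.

Rearranging demand gives Qd = 554 - 8P. In a free market, 554 - 8P = 7P - 286 gives the equilibrium P* = 56, Q* = 106.
Because the floor (62) lies above the market-clearing price, it is binding.
At P = 62: Qd = 554 - 8·62 = 58 and Qs = 7·62 - 286 = 148.
The quantity actually transacted is the short side, demand: 58.

58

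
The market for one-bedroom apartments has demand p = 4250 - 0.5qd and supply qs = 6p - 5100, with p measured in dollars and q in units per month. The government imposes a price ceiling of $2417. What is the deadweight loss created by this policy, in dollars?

0

Rearranging demand gives qd = 8500 - 2p. In a free market, 8500 - 2p = 6p - 5100 gives the equilibrium p* = 1700, q* = 5100.
Since 2417 is above p* = 1700, the ceiling does not bind and the free-market outcome prevails.
Since the control does not bind, no trades are prevented and deadweight loss is zero.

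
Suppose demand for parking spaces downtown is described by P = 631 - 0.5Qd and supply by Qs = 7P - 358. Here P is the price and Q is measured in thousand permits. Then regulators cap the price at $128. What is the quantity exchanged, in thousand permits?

Rearranging demand gives Qd = 1262 - 2P. Equilibrium: 1262 - 2P = 7P - 358, so 1620 = 9P and P* = 180, Q* = 902.
The ceiling of 128 is below the equilibrium price 180, so it binds.
At P = 128: Qd = 1262 - 2·128 = 1006 and Qs = 7·128 - 358 = 538.
The quantity actually transacted is the short side, supply: 538.

538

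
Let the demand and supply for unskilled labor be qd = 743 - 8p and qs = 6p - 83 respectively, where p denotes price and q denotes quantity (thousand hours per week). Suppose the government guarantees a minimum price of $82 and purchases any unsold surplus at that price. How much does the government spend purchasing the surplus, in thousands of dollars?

26404

Equilibrium: 743 - 8p = 6p - 83, so 826 = 14p and p* = 59, q* = 271.
Since 82 > 59, the floor is binding.
At p = 82: qd = 743 - 8·82 = 87 and qs = 6·82 - 83 = 409.
Surplus = qs - qd = 322.
Government expenditure = surplus × support price = 322 × 82 = 26404.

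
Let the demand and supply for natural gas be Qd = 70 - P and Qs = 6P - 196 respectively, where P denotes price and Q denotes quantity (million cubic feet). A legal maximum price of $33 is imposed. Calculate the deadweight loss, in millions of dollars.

Setting quantity demanded equal to quantity supplied, 70 - P = 6P - 196, gives P* = 38 and Q* = 32.
The ceiling of 33 is below the equilibrium price 38, so it binds.
At P = 33: Qd = 70 - 33 = 37 and Qs = 6·33 - 196 = 2.
Quantity traded falls to 2. At Q = 2 the demand price is 70 - 2 = 68 and the supply price is (196 + 2)/6 = 33.
Deadweight loss = ½ · (68 - 33) · (32 - 2) = ½ · 35 · 30 = 525.

525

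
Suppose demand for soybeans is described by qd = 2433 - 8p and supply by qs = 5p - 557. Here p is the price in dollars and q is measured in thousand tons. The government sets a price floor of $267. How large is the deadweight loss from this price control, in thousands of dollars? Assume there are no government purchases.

Setting quantity demanded equal to quantity supplied, 2433 - 8p = 5p - 557, gives p* = 230 and q* = 593.
Because the floor (267) lies above the market-clearing price, it is binding.
At p = 267: qd = 2433 - 8·267 = 297 and qs = 5·267 - 557 = 778.
Quantity traded falls to 297. At q = 297 the demand price is (2433 - 297)/8 = 267 and the supply price is (557 + 297)/5 = 170.8.
Deadweight loss = ½ · (267 - 170.8) · (593 - 297) = ½ · 96.2 · 296 = 14237.6.

14237.6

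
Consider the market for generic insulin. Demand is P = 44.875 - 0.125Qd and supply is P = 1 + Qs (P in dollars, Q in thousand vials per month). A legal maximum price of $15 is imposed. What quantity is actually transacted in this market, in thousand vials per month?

14

Rearranging demand gives Qd = 359 - 8P; rearranging supply gives Qs = P - 1. Without the control the market clears where 359 - 8P = P - 1, i.e. P* = 40 and Q* = 39.
Because the ceiling (15) lies below the market-clearing price, it is binding.
At P = 15: Qd = 359 - 8·15 = 239 and Qs = 15 - 1 = 14.
The quantity actually transacted is the short side, supply: 14.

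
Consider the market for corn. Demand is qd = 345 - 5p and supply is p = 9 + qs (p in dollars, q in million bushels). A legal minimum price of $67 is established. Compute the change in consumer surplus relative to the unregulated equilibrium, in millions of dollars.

Rearranging supply gives qs = p - 9. Setting quantity demanded equal to quantity supplied, 345 - 5p = p - 9, gives p* = 59 and q* = 50.
Because the floor (67) lies above the market-clearing price, it is binding.
At p = 67: qd = 345 - 5·67 = 10 and qs = 67 - 9 = 58.
Consumer surplus without the control is ½ · (69 - 59) · 50 = 250.
With the floor, consumers buy 10 units at 67, so CS = ½ · (69 - 67) · 10 = 10.
Change in consumer surplus = 10 - 250 = -240.

-240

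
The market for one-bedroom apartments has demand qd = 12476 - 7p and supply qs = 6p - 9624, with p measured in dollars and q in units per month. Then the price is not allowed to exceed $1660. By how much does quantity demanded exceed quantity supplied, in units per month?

520

In a free market, 12476 - 7p = 6p - 9624 gives the equilibrium p* = 1700, q* = 576.
Because the ceiling (1660) lies below the market-clearing price, it is binding.
At p = 1660: qd = 12476 - 7·1660 = 856 and qs = 6·1660 - 9624 = 336.
Shortage = qd - qs = 856 - 336 = 520.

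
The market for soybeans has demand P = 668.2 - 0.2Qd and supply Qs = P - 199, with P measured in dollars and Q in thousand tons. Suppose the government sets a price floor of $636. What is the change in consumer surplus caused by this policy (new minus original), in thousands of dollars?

Rearranging demand gives Qd = 3341 - 5P. Equilibrium: 3341 - 5P = P - 199, so 3540 = 6P and P* = 590, Q* = 391.
The floor of 636 is above the equilibrium price 590, so it binds.
At P = 636: Qd = 3341 - 5·636 = 161 and Qs = 636 - 199 = 437.
Consumer surplus without the control is ½ · (668.2 - 590) · 391 = 15288.1.
With the floor, consumers buy 161 units at 636, so CS = ½ · (668.2 - 636) · 161 = 2592.1.
Change in consumer surplus = 2592.1 - 15288.1 = -12696.

-12696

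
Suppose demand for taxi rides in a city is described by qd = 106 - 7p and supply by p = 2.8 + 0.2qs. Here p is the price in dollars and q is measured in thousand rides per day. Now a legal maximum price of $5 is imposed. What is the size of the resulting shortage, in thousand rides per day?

60

Rearranging supply gives qs = 5p - 14. Setting quantity demanded equal to quantity supplied, 106 - 7p = 5p - 14, gives p* = 10 and q* = 36.
Since 5 < 10, the ceiling is binding.
At p = 5: qd = 106 - 7·5 = 71 and qs = 5·5 - 14 = 11.
Shortage = qd - qs = 71 - 11 = 60.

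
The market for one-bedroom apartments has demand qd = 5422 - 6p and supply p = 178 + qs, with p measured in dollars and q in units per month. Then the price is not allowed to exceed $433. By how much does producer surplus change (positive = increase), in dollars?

Rearranging supply gives qs = p - 178. Setting quantity demanded equal to quantity supplied, 5422 - 6p = p - 178, gives p* = 800 and q* = 622.
Because the ceiling (433) lies below the market-clearing price, it is binding.
At p = 433: qd = 5422 - 6·433 = 2824 and qs = 433 - 178 = 255.
Producer surplus without the control is ½ · (800 - 178) · 622 = 193442.
With the ceiling, producers sell 255 units at 433, so PS = ½ · (433 - 178) · 255 = 32512.5.
Change in producer surplus = 32512.5 - 193442 = -160929.5.

-160929.5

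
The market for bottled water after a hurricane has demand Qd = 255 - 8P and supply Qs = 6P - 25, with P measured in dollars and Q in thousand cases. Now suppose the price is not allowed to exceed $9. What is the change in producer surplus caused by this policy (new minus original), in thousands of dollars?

In a free market, 255 - 8P = 6P - 25 gives the equilibrium P* = 20, Q* = 95.
Since 9 < 20, the ceiling is binding.
At P = 9: Qd = 255 - 8·9 = 183 and Qs = 6·9 - 25 = 29.
Producer surplus without the control is ½ · (20 - 25/6) · 95 = 9025/12.
With the ceiling, producers sell 29 units at 9, so PS = ½ · (9 - 25/6) · 29 = 841/12.
Change in producer surplus = 841/12 - 9025/12 = -682.

-682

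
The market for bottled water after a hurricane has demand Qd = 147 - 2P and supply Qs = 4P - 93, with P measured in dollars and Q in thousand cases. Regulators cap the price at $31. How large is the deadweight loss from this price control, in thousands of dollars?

486

Without the control the market clears where 147 - 2P = 4P - 93, i.e. P* = 40 and Q* = 67.
Because the ceiling (31) lies below the market-clearing price, it is binding.
At P = 31: Qd = 147 - 2·31 = 85 and Qs = 4·31 - 93 = 31.
Quantity traded falls to 31. At Q = 31 the demand price is (147 - 31)/2 = 58 and the supply price is (93 + 31)/4 = 31.
Deadweight loss = ½ · (58 - 31) · (67 - 31) = ½ · 27 · 36 = 486.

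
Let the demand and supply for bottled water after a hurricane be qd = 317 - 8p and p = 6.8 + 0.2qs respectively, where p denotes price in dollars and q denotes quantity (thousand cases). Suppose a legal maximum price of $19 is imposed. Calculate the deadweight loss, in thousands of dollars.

Rearranging supply gives qs = 5p - 34. Without the control the market clears where 317 - 8p = 5p - 34, i.e. p* = 27 and q* = 101.
Because the ceiling (19) lies below the market-clearing price, it is binding.
At p = 19: qd = 317 - 8·19 = 165 and qs = 5·19 - 34 = 61.
Quantity traded falls to 61. At q = 61 the demand price is (317 - 61)/8 = 32 and the supply price is (34 + 61)/5 = 19.
Deadweight loss = ½ · (32 - 19) · (101 - 61) = ½ · 13 · 40 = 260.

260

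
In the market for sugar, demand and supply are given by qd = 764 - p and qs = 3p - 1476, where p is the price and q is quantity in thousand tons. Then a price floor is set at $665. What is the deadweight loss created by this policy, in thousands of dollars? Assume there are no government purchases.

Setting quantity demanded equal to quantity supplied, 764 - p = 3p - 1476, gives p* = 560 and q* = 204.
The floor of 665 is above the equilibrium price 560, so it binds.
At p = 665: qd = 764 - 665 = 99 and qs = 3·665 - 1476 = 519.
Quantity traded falls to 99. At q = 99 the demand price is 764 - 99 = 665 and the supply price is (1476 + 99)/3 = 525.
Deadweight loss = ½ · (665 - 525) · (204 - 99) = ½ · 140 · 105 = 7350.

7350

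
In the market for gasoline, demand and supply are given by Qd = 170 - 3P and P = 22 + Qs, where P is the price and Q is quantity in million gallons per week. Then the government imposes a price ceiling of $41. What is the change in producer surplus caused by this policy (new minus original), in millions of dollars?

-157.5

Rearranging supply gives Qs = P - 22. Without the control the market clears where 170 - 3P = P - 22, i.e. P* = 48 and Q* = 26.
The ceiling of 41 is below the equilibrium price 48, so it binds.
At P = 41: Qd = 170 - 3·41 = 47 and Qs = 41 - 22 = 19.
Producer surplus without the control is ½ · (48 - 22) · 26 = 338.
With the ceiling, producers sell 19 units at 41, so PS = ½ · (41 - 22) · 19 = 180.5.
Change in producer surplus = 180.5 - 338 = -157.5.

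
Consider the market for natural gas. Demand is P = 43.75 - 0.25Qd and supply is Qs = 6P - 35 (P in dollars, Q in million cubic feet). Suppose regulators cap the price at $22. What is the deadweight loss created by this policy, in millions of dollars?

Rearranging demand gives Qd = 175 - 4P. Equilibrium: 175 - 4P = 6P - 35, so 210 = 10P and P* = 21, Q* = 91.
The ceiling of 22 is above the equilibrium price 21, so it is not binding; the market clears at P* = 21, Q* = 91.
Since the control does not bind, no trades are prevented and deadweight loss is zero.

0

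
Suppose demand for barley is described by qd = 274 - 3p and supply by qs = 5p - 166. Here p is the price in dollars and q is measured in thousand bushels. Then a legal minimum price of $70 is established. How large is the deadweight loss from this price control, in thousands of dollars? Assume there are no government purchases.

540

Equilibrium: 274 - 3p = 5p - 166, so 440 = 8p and p* = 55, q* = 109.
Since 70 > 55, the floor is binding.
At p = 70: qd = 274 - 3·70 = 64 and qs = 5·70 - 166 = 184.
Quantity traded falls to 64. At q = 64 the demand price is (274 - 64)/3 = 70 and the supply price is (166 + 64)/5 = 46.
Deadweight loss = ½ · (70 - 46) · (109 - 64) = ½ · 24 · 45 = 540.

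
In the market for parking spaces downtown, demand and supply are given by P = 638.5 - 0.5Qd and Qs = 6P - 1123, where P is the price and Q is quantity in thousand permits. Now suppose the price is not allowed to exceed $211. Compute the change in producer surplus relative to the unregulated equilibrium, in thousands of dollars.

Rearranging demand gives Qd = 1277 - 2P. Without the control the market clears where 1277 - 2P = 6P - 1123, i.e. P* = 300 and Q* = 677.
Since 211 < 300, the ceiling is binding.
At P = 211: Qd = 1277 - 2·211 = 855 and Qs = 6·211 - 1123 = 143.
Producer surplus without the control is ½ · (300 - 1123/6) · 677 = 458329/12.
With the ceiling, producers sell 143 units at 211, so PS = ½ · (211 - 1123/6) · 143 = 20449/12.
Change in producer surplus = 20449/12 - 458329/12 = -36490.

-36490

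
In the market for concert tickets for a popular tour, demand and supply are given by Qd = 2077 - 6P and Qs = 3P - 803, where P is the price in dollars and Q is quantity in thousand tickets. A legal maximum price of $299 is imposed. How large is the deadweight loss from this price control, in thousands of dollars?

Equilibrium: 2077 - 6P = 3P - 803, so 2880 = 9P and P* = 320, Q* = 157.
The ceiling of 299 is below the equilibrium price 320, so it binds.
At P = 299: Qd = 2077 - 6·299 = 283 and Qs = 3·299 - 803 = 94.
Quantity traded falls to 94. At Q = 94 the demand price is (2077 - 94)/6 = 330.5 and the supply price is (803 + 94)/3 = 299.
Deadweight loss = ½ · (330.5 - 299) · (157 - 94) = ½ · 31.5 · 63 = 992.25.

992.25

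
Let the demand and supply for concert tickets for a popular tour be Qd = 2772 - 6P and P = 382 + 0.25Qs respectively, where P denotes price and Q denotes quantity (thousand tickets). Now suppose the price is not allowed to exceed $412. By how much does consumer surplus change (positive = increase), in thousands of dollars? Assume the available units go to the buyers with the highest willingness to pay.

Rearranging supply gives Qs = 4P - 1528. Equilibrium: 2772 - 6P = 4P - 1528, so 4300 = 10P and P* = 430, Q* = 192.
Because the ceiling (412) lies below the market-clearing price, it is binding.
At P = 412: Qd = 2772 - 6·412 = 300 and Qs = 4·412 - 1528 = 120.
Consumer surplus without the control is ½ · (462 - 430) · 192 = 3072.
With the ceiling, 120 units are sold at 412 (assume they go to the highest-value buyers). The demand price at Q = 120 is 442, so CS = ½ · [(462 - 412) + (442 - 412)] · 120 = 4800.
Change in consumer surplus = 4800 - 3072 = 1728.

1728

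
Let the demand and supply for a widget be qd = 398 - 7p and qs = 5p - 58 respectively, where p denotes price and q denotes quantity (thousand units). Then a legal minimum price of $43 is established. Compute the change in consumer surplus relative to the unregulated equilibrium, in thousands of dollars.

Setting quantity demanded equal to quantity supplied, 398 - 7p = 5p - 58, gives p* = 38 and q* = 132.
Because the floor (43) lies above the market-clearing price, it is binding.
At p = 43: qd = 398 - 7·43 = 97 and qs = 5·43 - 58 = 157.
Consumer surplus without the control is ½ · (398/7 - 38) · 132 = 8712/7.
With the floor, consumers buy 97 units at 43, so CS = ½ · (398/7 - 43) · 97 = 9409/14.
Change in consumer surplus = 9409/14 - 8712/7 = -572.5.

-572.5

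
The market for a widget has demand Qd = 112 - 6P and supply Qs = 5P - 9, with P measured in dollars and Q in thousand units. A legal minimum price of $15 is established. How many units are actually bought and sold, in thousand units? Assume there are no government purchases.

Equilibrium: 112 - 6P = 5P - 9, so 121 = 11P and P* = 11, Q* = 46.
The floor of 15 is above the equilibrium price 11, so it binds.
At P = 15: Qd = 112 - 6·15 = 22 and Qs = 5·15 - 9 = 66.
The quantity actually transacted is the short side, demand: 22.

22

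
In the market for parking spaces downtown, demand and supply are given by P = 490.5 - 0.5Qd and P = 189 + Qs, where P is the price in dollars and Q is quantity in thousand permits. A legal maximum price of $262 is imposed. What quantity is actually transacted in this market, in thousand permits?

73

Rearranging demand gives Qd = 981 - 2P; rearranging supply gives Qs = P - 189. Equilibrium: 981 - 2P = P - 189, so 1170 = 3P and P* = 390, Q* = 201.
Since 262 < 390, the ceiling is binding.
At P = 262: Qd = 981 - 2·262 = 457 and Qs = 262 - 189 = 73.
The quantity actually transacted is the short side, supply: 73.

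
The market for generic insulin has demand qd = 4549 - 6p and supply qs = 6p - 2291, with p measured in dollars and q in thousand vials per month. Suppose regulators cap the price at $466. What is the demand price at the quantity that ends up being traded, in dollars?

Without the control the market clears where 4549 - 6p = 6p - 2291, i.e. p* = 570 and q* = 1129.
Because the ceiling (466) lies below the market-clearing price, it is binding.
At p = 466: qd = 4549 - 6·466 = 1753 and qs = 6·466 - 2291 = 505.
Only 505 units reach the market. On the demand curve, the marginal buyer's willingness to pay at q = 505 is (4549 - 505)/6 = 674.

674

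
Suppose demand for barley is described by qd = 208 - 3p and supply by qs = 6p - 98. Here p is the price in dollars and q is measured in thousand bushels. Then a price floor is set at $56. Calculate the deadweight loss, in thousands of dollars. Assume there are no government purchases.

1089

Setting quantity demanded equal to quantity supplied, 208 - 3p = 6p - 98, gives p* = 34 and q* = 106.
Since 56 > 34, the floor is binding.
At p = 56: qd = 208 - 3·56 = 40 and qs = 6·56 - 98 = 238.
Quantity traded falls to 40. At q = 40 the demand price is (208 - 40)/3 = 56 and the supply price is (98 + 40)/6 = 23.
Deadweight loss = ½ · (56 - 23) · (106 - 40) = ½ · 33 · 66 = 1089.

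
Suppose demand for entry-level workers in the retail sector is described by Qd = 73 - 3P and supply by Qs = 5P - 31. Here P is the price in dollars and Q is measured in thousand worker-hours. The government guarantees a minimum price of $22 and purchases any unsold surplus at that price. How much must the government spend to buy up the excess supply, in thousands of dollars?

Setting quantity demanded equal to quantity supplied, 73 - 3P = 5P - 31, gives P* = 13 and Q* = 34.
The floor of 22 is above the equilibrium price 13, so it binds.
At P = 22: Qd = 73 - 3·22 = 7 and Qs = 5·22 - 31 = 79.
Surplus = Qs - Qd = 72.
Government expenditure = surplus × support price = 72 × 22 = 1584.

1584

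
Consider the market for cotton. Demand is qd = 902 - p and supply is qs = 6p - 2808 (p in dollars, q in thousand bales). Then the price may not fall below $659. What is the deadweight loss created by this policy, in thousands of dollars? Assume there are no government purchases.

Equilibrium: 902 - p = 6p - 2808, so 3710 = 7p and p* = 530, q* = 372.
Because the floor (659) lies above the market-clearing price, it is binding.
At p = 659: qd = 902 - 659 = 243 and qs = 6·659 - 2808 = 1146.
Quantity traded falls to 243. At q = 243 the demand price is 902 - 243 = 659 and the supply price is (2808 + 243)/6 = 508.5.
Deadweight loss = ½ · (659 - 508.5) · (372 - 243) = ½ · 150.5 · 129 = 9707.25.

9707.25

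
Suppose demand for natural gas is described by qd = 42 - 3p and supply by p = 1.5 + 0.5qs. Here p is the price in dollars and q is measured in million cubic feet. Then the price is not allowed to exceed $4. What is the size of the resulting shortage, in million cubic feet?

Rearranging supply gives qs = 2p - 3. Setting quantity demanded equal to quantity supplied, 42 - 3p = 2p - 3, gives p* = 9 and q* = 15.
Since 4 < 9, the ceiling is binding.
At p = 4: qd = 42 - 3·4 = 30 and qs = 2·4 - 3 = 5.
Shortage = qd - qs = 30 - 5 = 25.

25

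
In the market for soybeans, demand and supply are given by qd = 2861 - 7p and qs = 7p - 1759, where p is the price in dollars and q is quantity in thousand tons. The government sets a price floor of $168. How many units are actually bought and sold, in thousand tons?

551

In a free market, 2861 - 7p = 7p - 1759 gives the equilibrium p* = 330, q* = 551.
Since 168 is below p* = 330, the floor does not bind and the free-market outcome prevails.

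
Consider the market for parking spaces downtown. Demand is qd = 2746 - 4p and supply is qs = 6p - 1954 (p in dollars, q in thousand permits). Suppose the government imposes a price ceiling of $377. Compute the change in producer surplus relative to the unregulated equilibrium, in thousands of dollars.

Equilibrium: 2746 - 4p = 6p - 1954, so 4700 = 10p and p* = 470, q* = 866.
Because the ceiling (377) lies below the market-clearing price, it is binding.
At p = 377: qd = 2746 - 4·377 = 1238 and qs = 6·377 - 1954 = 308.
Producer surplus without the control is ½ · (470 - 977/3) · 866 = 187489/3.
With the ceiling, producers sell 308 units at 377, so PS = ½ · (377 - 977/3) · 308 = 23716/3.
Change in producer surplus = 23716/3 - 187489/3 = -54591.

-54591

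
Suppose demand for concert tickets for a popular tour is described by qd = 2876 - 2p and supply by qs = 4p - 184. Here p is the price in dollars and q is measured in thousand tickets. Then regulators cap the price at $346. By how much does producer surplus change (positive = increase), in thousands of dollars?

In a free market, 2876 - 2p = 4p - 184 gives the equilibrium p* = 510, q* = 1856.
The ceiling of 346 is below the equilibrium price 510, so it binds.
At p = 346: qd = 2876 - 2·346 = 2184 and qs = 4·346 - 184 = 1200.
Producer surplus without the control is ½ · (510 - 46) · 1856 = 430592.
With the ceiling, producers sell 1200 units at 346, so PS = ½ · (346 - 46) · 1200 = 180000.
Change in producer surplus = 180000 - 430592 = -250592.

-250592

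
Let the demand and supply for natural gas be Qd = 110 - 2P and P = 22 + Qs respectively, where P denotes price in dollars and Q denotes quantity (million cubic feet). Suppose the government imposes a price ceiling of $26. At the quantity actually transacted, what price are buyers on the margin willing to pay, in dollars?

Rearranging supply gives Qs = P - 22. In a free market, 110 - 2P = P - 22 gives the equilibrium P* = 44, Q* = 22.
Because the ceiling (26) lies below the market-clearing price, it is binding.
At P = 26: Qd = 110 - 2·26 = 58 and Qs = 26 - 22 = 4.
Only 4 units reach the market. On the demand curve, the marginal buyer's willingness to pay at Q = 4 is (110 - 4)/2 = 53.

53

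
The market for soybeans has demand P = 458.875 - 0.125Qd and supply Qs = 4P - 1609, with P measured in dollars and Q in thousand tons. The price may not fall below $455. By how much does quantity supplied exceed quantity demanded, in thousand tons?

180

Rearranging demand gives Qd = 3671 - 8P. Setting quantity demanded equal to quantity supplied, 3671 - 8P = 4P - 1609, gives P* = 440 and Q* = 151.
Because the floor (455) lies above the market-clearing price, it is binding.
At P = 455: Qd = 3671 - 8·455 = 31 and Qs = 4·455 - 1609 = 211.
Surplus = Qs - Qd = 211 - 31 = 180.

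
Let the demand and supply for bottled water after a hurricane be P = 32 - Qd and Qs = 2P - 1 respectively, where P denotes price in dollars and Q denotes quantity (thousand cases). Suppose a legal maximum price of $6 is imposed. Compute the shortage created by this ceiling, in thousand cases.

15

Rearranging demand gives Qd = 32 - P. Equilibrium: 32 - P = 2P - 1, so 33 = 3P and P* = 11, Q* = 21.
Because the ceiling (6) lies below the market-clearing price, it is binding.
At P = 6: Qd = 32 - 6 = 26 and Qs = 2·6 - 1 = 11.
Shortage = Qd - Qs = 26 - 11 = 15.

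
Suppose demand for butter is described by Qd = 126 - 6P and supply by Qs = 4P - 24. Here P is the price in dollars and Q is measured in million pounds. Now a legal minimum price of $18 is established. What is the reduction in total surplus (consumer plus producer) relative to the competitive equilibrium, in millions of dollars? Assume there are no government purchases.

67.5

Equilibrium: 126 - 6P = 4P - 24, so 150 = 10P and P* = 15, Q* = 36.
Because the floor (18) lies above the market-clearing price, it is binding.
At P = 18: Qd = 126 - 6·18 = 18 and Qs = 4·18 - 24 = 48.
Quantity traded falls to 18. At Q = 18 the demand price is (126 - 18)/6 = 18 and the supply price is (24 + 18)/4 = 10.5.
Deadweight loss = ½ · (18 - 10.5) · (36 - 18) = ½ · 7.5 · 18 = 67.5.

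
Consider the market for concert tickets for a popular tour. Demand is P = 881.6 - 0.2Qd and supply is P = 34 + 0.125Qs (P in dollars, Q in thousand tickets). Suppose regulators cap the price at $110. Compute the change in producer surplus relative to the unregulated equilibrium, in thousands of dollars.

Rearranging demand gives Qd = 4408 - 5P; rearranging supply gives Qs = 8P - 272. In a free market, 4408 - 5P = 8P - 272 gives the equilibrium P* = 360, Q* = 2608.
Because the ceiling (110) lies below the market-clearing price, it is binding.
At P = 110: Qd = 4408 - 5·110 = 3858 and Qs = 8·110 - 272 = 608.
Producer surplus without the control is ½ · (360 - 34) · 2608 = 425104.
With the ceiling, producers sell 608 units at 110, so PS = ½ · (110 - 34) · 608 = 23104.
Change in producer surplus = 23104 - 425104 = -402000.

-402000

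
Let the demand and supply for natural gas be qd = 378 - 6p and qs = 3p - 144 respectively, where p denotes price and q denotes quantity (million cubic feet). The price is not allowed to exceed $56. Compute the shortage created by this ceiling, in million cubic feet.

18

Setting quantity demanded equal to quantity supplied, 378 - 6p = 3p - 144, gives p* = 58 and q* = 30.
Since 56 < 58, the ceiling is binding.
At p = 56: qd = 378 - 6·56 = 42 and qs = 3·56 - 144 = 24.
Shortage = qd - qs = 42 - 24 = 18.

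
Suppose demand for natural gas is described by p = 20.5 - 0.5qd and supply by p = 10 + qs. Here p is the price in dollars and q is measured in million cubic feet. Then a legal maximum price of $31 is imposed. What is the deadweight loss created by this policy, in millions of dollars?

Rearranging demand gives qd = 41 - 2p; rearranging supply gives qs = p - 10. Without the control the market clears where 41 - 2p = p - 10, i.e. p* = 17 and q* = 7.
The ceiling of 31 is above the equilibrium price 17, so it is not binding; the market clears at p* = 17, q* = 7.
Since the control does not bind, no trades are prevented and deadweight loss is zero.

0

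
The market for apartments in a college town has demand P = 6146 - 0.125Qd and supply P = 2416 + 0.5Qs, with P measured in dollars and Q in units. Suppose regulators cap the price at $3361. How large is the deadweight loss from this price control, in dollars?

Rearranging demand gives Qd = 49168 - 8P; rearranging supply gives Qs = 2P - 4832. Equilibrium: 49168 - 8P = 2P - 4832, so 54000 = 10P and P* = 5400, Q* = 5968.
Since 3361 < 5400, the ceiling is binding.
At P = 3361: Qd = 49168 - 8·3361 = 22280 and Qs = 2·3361 - 4832 = 1890.
Quantity traded falls to 1890. At Q = 1890 the demand price is (49168 - 1890)/8 = 5909.75 and the supply price is (4832 + 1890)/2 = 3361.
Deadweight loss = ½ · (5909.75 - 3361) · (5968 - 1890) = ½ · 2548.75 · 4078 = 5196901.25.

5196901.25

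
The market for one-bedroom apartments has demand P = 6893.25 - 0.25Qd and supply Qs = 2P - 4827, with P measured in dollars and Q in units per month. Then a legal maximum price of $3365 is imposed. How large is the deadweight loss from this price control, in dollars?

Rearranging demand gives Qd = 27573 - 4P. Setting quantity demanded equal to quantity supplied, 27573 - 4P = 2P - 4827, gives P* = 5400 and Q* = 5973.
Since 3365 < 5400, the ceiling is binding.
At P = 3365: Qd = 27573 - 4·3365 = 14113 and Qs = 2·3365 - 4827 = 1903.
Quantity traded falls to 1903. At Q = 1903 the demand price is (27573 - 1903)/4 = 6417.5 and the supply price is (4827 + 1903)/2 = 3365.
Deadweight loss = ½ · (6417.5 - 3365) · (5973 - 1903) = ½ · 3052.5 · 4070 = 6211837.5.

6211837.5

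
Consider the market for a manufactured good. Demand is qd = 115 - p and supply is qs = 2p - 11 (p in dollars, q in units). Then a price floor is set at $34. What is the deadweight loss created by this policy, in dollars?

Without the control the market clears where 115 - p = 2p - 11, i.e. p* = 42 and q* = 73.
Since 34 is below p* = 42, the floor does not bind and the free-market outcome prevails.
Since the control does not bind, no trades are prevented and deadweight loss is zero.

0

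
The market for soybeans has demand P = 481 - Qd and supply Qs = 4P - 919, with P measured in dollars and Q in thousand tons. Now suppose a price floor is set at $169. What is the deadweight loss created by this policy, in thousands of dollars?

Rearranging demand gives Qd = 481 - P. In a free market, 481 - P = 4P - 919 gives the equilibrium P* = 280, Q* = 201.
Since 169 is below P* = 280, the floor does not bind and the free-market outcome prevails.
Since the control does not bind, no trades are prevented and deadweight loss is zero.

0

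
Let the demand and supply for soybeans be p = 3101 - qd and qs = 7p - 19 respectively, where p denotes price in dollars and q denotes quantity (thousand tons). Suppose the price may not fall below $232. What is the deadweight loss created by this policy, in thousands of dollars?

Rearranging demand gives qd = 3101 - p. In a free market, 3101 - p = 7p - 19 gives the equilibrium p* = 390, q* = 2711.
The floor of 232 is below the equilibrium price 390, so it is not binding; the market clears at p* = 390, q* = 2711.
Since the control does not bind, no trades are prevented and deadweight loss is zero.

0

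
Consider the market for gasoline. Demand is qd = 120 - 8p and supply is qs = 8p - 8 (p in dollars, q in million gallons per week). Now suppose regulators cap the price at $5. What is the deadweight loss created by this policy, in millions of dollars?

72

Equilibrium: 120 - 8p = 8p - 8, so 128 = 16p and p* = 8, q* = 56.
The ceiling of 5 is below the equilibrium price 8, so it binds.
At p = 5: qd = 120 - 8·5 = 80 and qs = 8·5 - 8 = 32.
Quantity traded falls to 32. At q = 32 the demand price is (120 - 32)/8 = 11 and the supply price is (8 + 32)/8 = 5.
Deadweight loss = ½ · (11 - 5) · (56 - 32) = ½ · 6 · 24 = 72.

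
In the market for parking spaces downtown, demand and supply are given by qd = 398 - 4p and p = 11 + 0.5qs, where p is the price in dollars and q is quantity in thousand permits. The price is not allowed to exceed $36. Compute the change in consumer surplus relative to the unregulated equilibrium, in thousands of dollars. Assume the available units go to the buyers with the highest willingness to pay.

1122

Rearranging supply gives qs = 2p - 22. Setting quantity demanded equal to quantity supplied, 398 - 4p = 2p - 22, gives p* = 70 and q* = 118.
Since 36 < 70, the ceiling is binding.
At p = 36: qd = 398 - 4·36 = 254 and qs = 2·36 - 22 = 50.
Consumer surplus without the control is ½ · (99.5 - 70) · 118 = 1740.5.
With the ceiling, 50 units are sold at 36 (assume they go to the highest-value buyers). The demand price at q = 50 is 87, so CS = ½ · [(99.5 - 36) + (87 - 36)] · 50 = 2862.5.
Change in consumer surplus = 2862.5 - 1740.5 = 1122.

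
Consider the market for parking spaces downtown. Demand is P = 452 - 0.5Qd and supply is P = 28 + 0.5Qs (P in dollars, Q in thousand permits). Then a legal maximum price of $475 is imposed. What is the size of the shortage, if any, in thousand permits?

0

Rearranging demand gives Qd = 904 - 2P; rearranging supply gives Qs = 2P - 56. Without the control the market clears where 904 - 2P = 2P - 56, i.e. P* = 240 and Q* = 424.
The ceiling of 475 is above the equilibrium price 240, so it is not binding; the market clears at P* = 240, Q* = 424.
Since the control does not bind, there is no shortage.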